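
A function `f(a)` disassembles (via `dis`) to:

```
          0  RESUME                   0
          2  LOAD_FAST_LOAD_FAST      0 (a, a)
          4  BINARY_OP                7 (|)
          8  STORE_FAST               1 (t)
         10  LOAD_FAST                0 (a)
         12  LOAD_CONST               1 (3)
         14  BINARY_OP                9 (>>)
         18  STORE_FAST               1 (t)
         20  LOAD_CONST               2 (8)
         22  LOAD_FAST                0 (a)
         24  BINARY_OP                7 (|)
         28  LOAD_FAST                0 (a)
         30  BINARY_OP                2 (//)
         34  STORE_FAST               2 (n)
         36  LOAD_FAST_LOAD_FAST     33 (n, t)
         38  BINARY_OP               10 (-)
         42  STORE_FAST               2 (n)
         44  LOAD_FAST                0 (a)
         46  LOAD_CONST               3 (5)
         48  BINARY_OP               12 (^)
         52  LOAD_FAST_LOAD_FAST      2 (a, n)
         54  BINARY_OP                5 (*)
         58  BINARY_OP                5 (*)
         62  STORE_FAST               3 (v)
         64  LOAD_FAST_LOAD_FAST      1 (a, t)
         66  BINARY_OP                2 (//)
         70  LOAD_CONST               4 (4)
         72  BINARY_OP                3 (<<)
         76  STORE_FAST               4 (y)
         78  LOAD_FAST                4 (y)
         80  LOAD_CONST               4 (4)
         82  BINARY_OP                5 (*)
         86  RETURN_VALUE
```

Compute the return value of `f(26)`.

512

LOAD_FAST_LOAD_FAST a,a → push 26,26. Stack: [26, 26]
BINARY_OP | → 26 | 26 = 26. Stack: [26]
STORE_FAST t → t=26. Stack: []
LOAD_FAST a → push 26. Stack: [26]
LOAD_CONST → push 3. Stack: [26, 3]
BINARY_OP >> → 26 >> 3 = 3. Stack: [3]
STORE_FAST t → t=3. Stack: []
LOAD_CONST → push 8. Stack: [8]
LOAD_FAST a → push 26. Stack: [8, 26]
BINARY_OP | → 8 | 26 = 26. Stack: [26]
LOAD_FAST a → push 26. Stack: [26, 26]
BINARY_OP // → 26 // 26 = 1. Stack: [1]
STORE_FAST n → n=1. Stack: []
LOAD_FAST_LOAD_FAST n,t → push 1,3. Stack: [1, 3]
BINARY_OP - → 1 - 3 = -2. Stack: [-2]
STORE_FAST n → n=-2. Stack: []
LOAD_FAST a → push 26. Stack: [26]
LOAD_CONST → push 5. Stack: [26, 5]
BINARY_OP ^ → 26 ^ 5 = 31. Stack: [31]
LOAD_FAST_LOAD_FAST a,n → push 26,-2. Stack: [31, 26, -2]
BINARY_OP * → 26 * -2 = -52. Stack: [31, -52]
BINARY_OP * → 31 * -52 = -1612. Stack: [-1612]
STORE_FAST v → v=-1612. Stack: []
LOAD_FAST_LOAD_FAST a,t → push 26,3. Stack: [26, 3]
BINARY_OP // → 26 // 3 = 8. Stack: [8]
LOAD_CONST → push 4. Stack: [8, 4]
BINARY_OP << → 8 << 4 = 128. Stack: [128]
STORE_FAST y → y=128. Stack: []
LOAD_FAST y → push 128. Stack: [128]
LOAD_CONST → push 4. Stack: [128, 4]
BINARY_OP * → 128 * 4 = 512. Stack: [512]
RETURN_VALUE → return 512.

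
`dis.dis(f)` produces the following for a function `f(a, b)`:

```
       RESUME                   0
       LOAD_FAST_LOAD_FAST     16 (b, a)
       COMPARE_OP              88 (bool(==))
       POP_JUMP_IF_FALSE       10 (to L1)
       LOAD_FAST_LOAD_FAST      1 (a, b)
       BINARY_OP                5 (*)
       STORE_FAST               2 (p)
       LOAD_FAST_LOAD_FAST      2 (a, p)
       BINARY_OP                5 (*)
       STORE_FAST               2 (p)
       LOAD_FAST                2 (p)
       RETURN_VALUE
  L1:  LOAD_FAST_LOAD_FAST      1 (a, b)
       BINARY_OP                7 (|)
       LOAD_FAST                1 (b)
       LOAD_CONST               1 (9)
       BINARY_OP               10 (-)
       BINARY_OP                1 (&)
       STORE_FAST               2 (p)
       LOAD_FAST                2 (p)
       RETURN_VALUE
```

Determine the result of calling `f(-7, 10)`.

LOAD_FAST_LOAD_FAST b,a → push 10,-7. Stack: [10, -7]
COMPARE_OP bool(==) → 10 vs -7 = False. Stack: [False]
POP_JUMP_IF_FALSE → pop False; jump. Stack: []
LOAD_FAST_LOAD_FAST a,b → push -7,10. Stack: [-7, 10]
BINARY_OP | → -7 | 10 = -5. Stack: [-5]
LOAD_FAST b → push 10. Stack: [-5, 10]
LOAD_CONST → push 9. Stack: [-5, 10, 9]
BINARY_OP - → 10 - 9 = 1. Stack: [-5, 1]
BINARY_OP & → -5 & 1 = 1. Stack: [1]
STORE_FAST p → p=1. Stack: []
LOAD_FAST p → push 1. Stack: [1]
RETURN_VALUE → return 1.

1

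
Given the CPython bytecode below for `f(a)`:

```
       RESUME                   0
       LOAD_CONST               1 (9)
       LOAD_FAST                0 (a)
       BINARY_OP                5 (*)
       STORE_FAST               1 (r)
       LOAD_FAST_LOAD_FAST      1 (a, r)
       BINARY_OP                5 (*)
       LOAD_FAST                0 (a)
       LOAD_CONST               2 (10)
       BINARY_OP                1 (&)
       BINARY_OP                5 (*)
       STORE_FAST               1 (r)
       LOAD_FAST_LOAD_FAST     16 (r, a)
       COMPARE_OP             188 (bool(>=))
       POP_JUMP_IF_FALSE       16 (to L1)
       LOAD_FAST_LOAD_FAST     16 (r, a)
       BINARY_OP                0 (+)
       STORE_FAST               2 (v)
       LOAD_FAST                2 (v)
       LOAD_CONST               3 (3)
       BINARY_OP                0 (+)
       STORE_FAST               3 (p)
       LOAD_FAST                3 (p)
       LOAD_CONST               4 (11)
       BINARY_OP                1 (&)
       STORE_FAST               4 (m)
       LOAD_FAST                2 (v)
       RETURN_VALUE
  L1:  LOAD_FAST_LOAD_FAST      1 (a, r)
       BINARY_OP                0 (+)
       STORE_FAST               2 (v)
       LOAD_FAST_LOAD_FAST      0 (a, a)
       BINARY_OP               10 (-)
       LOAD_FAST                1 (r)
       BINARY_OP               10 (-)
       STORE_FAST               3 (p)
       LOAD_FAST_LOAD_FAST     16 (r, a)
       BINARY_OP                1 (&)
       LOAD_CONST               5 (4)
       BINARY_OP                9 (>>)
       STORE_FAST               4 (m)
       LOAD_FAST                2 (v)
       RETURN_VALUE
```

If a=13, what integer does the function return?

LOAD_CONST → push 9. Stack: [9]
LOAD_FAST a → push 13. Stack: [9, 13]
BINARY_OP * → 9 * 13 = 117. Stack: [117]
STORE_FAST r → r=117. Stack: []
LOAD_FAST_LOAD_FAST a,r → push 13,117. Stack: [13, 117]
BINARY_OP * → 13 * 117 = 1521. Stack: [1521]
LOAD_FAST a → push 13. Stack: [1521, 13]
LOAD_CONST → push 10. Stack: [1521, 13, 10]
BINARY_OP & → 13 & 10 = 8. Stack: [1521, 8]
BINARY_OP * → 1521 * 8 = 12168. Stack: [12168]
STORE_FAST r → r=12168. Stack: []
LOAD_FAST_LOAD_FAST r,a → push 12168,13. Stack: [12168, 13]
COMPARE_OP bool(>=) → 12168 vs 13 = True. Stack: [True]
POP_JUMP_IF_FALSE → pop True; no jump. Stack: []
LOAD_FAST_LOAD_FAST r,a → push 12168,13. Stack: [12168, 13]
BINARY_OP + → 12168 + 13 = 12181. Stack: [12181]
STORE_FAST v → v=12181. Stack: []
LOAD_FAST v → push 12181. Stack: [12181]
LOAD_CONST → push 3. Stack: [12181, 3]
BINARY_OP + → 12181 + 3 = 12184. Stack: [12184]
STORE_FAST p → p=12184. Stack: []
LOAD_FAST p → push 12184. Stack: [12184]
LOAD_CONST → push 11. Stack: [12184, 11]
BINARY_OP & → 12184 & 11 = 8. Stack: [8]
STORE_FAST m → m=8. Stack: []
LOAD_FAST v → push 12181. Stack: [12181]
RETURN_VALUE → return 12181.

12181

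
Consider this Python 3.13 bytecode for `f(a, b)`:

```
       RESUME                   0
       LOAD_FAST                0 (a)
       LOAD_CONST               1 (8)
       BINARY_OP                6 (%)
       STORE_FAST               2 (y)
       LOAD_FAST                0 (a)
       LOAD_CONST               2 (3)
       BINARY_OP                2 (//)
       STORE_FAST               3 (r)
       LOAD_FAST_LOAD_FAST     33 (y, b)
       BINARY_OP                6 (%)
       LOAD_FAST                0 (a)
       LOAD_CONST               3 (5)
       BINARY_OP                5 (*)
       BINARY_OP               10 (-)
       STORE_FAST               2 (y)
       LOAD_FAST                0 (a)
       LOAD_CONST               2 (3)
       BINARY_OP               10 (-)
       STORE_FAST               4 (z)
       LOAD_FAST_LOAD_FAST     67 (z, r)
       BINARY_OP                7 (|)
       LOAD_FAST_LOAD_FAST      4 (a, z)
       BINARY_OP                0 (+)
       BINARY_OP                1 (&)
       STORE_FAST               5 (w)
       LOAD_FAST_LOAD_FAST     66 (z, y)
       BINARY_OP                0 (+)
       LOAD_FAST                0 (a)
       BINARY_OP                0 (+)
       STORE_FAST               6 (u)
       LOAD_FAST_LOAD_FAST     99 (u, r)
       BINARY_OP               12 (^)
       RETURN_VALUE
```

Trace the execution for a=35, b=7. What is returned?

LOAD_FAST a → push 35. Stack: [35]
LOAD_CONST → push 8. Stack: [35, 8]
BINARY_OP % → 35 % 8 = 3. Stack: [3]
STORE_FAST y → y=3. Stack: []
LOAD_FAST a → push 35. Stack: [35]
LOAD_CONST → push 3. Stack: [35, 3]
BINARY_OP // → 35 // 3 = 11. Stack: [11]
STORE_FAST r → r=11. Stack: []
LOAD_FAST_LOAD_FAST y,b → push 3,7. Stack: [3, 7]
BINARY_OP % → 3 % 7 = 3. Stack: [3]
LOAD_FAST a → push 35. Stack: [3, 35]
LOAD_CONST → push 5. Stack: [3, 35, 5]
BINARY_OP * → 35 * 5 = 175. Stack: [3, 175]
BINARY_OP - → 3 - 175 = -172. Stack: [-172]
STORE_FAST y → y=-172. Stack: []
LOAD_FAST a → push 35. Stack: [35]
LOAD_CONST → push 3. Stack: [35, 3]
BINARY_OP - → 35 - 3 = 32. Stack: [32]
STORE_FAST z → z=32. Stack: []
LOAD_FAST_LOAD_FAST z,r → push 32,11. Stack: [32, 11]
BINARY_OP | → 32 | 11 = 43. Stack: [43]
LOAD_FAST_LOAD_FAST a,z → push 35,32. Stack: [43, 35, 32]
BINARY_OP + → 35 + 32 = 67. Stack: [43, 67]
BINARY_OP & → 43 & 67 = 3. Stack: [3]
STORE_FAST w → w=3. Stack: []
LOAD_FAST_LOAD_FAST z,y → push 32,-172. Stack: [32, -172]
BINARY_OP + → 32 + -172 = -140. Stack: [-140]
LOAD_FAST a → push 35. Stack: [-140, 35]
BINARY_OP + → -140 + 35 = -105. Stack: [-105]
STORE_FAST u → u=-105. Stack: []
LOAD_FAST_LOAD_FAST u,r → push -105,11. Stack: [-105, 11]
BINARY_OP ^ → -105 ^ 11 = -100. Stack: [-100]
RETURN_VALUE → return -100.

-100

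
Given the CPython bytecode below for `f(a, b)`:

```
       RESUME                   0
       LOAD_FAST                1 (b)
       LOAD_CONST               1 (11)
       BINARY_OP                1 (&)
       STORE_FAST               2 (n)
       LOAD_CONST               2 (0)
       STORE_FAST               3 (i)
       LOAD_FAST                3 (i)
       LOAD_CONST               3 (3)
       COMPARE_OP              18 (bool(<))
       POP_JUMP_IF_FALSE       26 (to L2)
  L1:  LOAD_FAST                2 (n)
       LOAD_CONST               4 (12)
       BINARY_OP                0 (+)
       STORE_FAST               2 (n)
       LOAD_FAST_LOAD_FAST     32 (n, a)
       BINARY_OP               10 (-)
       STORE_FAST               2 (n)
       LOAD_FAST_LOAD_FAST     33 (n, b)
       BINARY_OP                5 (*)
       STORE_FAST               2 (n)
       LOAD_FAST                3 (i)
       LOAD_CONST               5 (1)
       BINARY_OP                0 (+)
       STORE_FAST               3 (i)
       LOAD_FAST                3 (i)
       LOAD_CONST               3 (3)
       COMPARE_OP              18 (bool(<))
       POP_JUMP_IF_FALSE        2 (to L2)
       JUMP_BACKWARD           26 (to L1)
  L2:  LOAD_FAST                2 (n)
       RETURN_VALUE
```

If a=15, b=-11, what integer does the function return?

2332

LOAD_FAST b → push -11
LOAD_CONST → push 11
BINARY_OP & → -11 & 11 = 1
STORE_FAST n → n=1
LOAD_CONST → push 0
STORE_FAST i → i=0
LOAD_FAST i → push 0
LOAD_CONST → push 3
COMPARE_OP bool(<) → 0 vs 3 = True
POP_JUMP_IF_FALSE → pop True; no jump
LOAD_FAST n → push 1
LOAD_CONST → push 12
BINARY_OP + → 1 + 12 = 13
STORE_FAST n → n=13
LOAD_FAST_LOAD_FAST n,a → push 13,15
BINARY_OP - → 13 - 15 = -2
STORE_FAST n → n=-2
LOAD_FAST_LOAD_FAST n,b → push -2,-11
BINARY_OP * → -2 * -11 = 22
STORE_FAST n → n=22
LOAD_FAST i → push 0
LOAD_CONST → push 1
BINARY_OP + → 0 + 1 = 1
STORE_FAST i → i=1
LOAD_FAST i → push 1
LOAD_CONST → push 3
COMPARE_OP bool(<) → 1 vs 3 = True
POP_JUMP_IF_FALSE → pop True; no jump
LOAD_FAST n → push 22
LOAD_CONST → push 12
BINARY_OP + → 22 + 12 = 34
STORE_FAST n → n=34
LOAD_FAST_LOAD_FAST n,a → push 34,15
BINARY_OP - → 34 - 15 = 19
STORE_FAST n → n=19
LOAD_FAST_LOAD_FAST n,b → push 19,-11
BINARY_OP * → 19 * -11 = -209
STORE_FAST n → n=-209
LOAD_FAST i → push 1
LOAD_CONST → push 1
BINARY_OP + → 1 + 1 = 2
STORE_FAST i → i=2
LOAD_FAST i → push 2
LOAD_CONST → push 3
COMPARE_OP bool(<) → 2 vs 3 = True
POP_JUMP_IF_FALSE → pop True; no jump
LOAD_FAST n → push -209
LOAD_CONST → push 12
BINARY_OP + → -209 + 12 = -197
STORE_FAST n → n=-197
LOAD_FAST_LOAD_FAST n,a → push -197,15
BINARY_OP - → -197 - 15 = -212
STORE_FAST n → n=-212
LOAD_FAST_LOAD_FAST n,b → push -212,-11
BINARY_OP * → -212 * -11 = 2332
STORE_FAST n → n=2332
LOAD_FAST i → push 2
LOAD_CONST → push 1
BINARY_OP + → 2 + 1 = 3
STORE_FAST i → i=3
LOAD_FAST i → push 3
LOAD_CONST → push 3
COMPARE_OP bool(<) → 3 vs 3 = False
POP_JUMP_IF_FALSE → pop False; jump
LOAD_FAST n → push 2332
RETURN_VALUE → return 2332.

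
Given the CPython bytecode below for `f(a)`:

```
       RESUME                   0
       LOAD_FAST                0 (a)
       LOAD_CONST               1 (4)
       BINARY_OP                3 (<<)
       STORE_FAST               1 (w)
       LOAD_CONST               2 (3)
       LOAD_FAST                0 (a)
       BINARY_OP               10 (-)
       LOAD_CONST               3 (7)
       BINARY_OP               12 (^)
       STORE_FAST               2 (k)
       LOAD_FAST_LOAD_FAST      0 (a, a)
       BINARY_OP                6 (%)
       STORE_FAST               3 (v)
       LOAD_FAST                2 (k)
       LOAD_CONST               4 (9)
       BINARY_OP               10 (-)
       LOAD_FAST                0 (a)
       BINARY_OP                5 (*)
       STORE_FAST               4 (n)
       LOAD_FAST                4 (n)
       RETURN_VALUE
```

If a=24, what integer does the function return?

-696

LOAD_FAST a → push 24. Stack: [24]
LOAD_CONST → push 4. Stack: [24, 4]
BINARY_OP << → 24 << 4 = 384. Stack: [384]
STORE_FAST w → w=384. Stack: []
LOAD_CONST → push 3. Stack: [3]
LOAD_FAST a → push 24. Stack: [3, 24]
BINARY_OP - → 3 - 24 = -21. Stack: [-21]
LOAD_CONST → push 7. Stack: [-21, 7]
BINARY_OP ^ → -21 ^ 7 = -20. Stack: [-20]
STORE_FAST k → k=-20. Stack: []
LOAD_FAST_LOAD_FAST a,a → push 24,24. Stack: [24, 24]
BINARY_OP % → 24 % 24 = 0. Stack: [0]
STORE_FAST v → v=0. Stack: []
LOAD_FAST k → push -20. Stack: [-20]
LOAD_CONST → push 9. Stack: [-20, 9]
BINARY_OP - → -20 - 9 = -29. Stack: [-29]
LOAD_FAST a → push 24. Stack: [-29, 24]
BINARY_OP * → -29 * 24 = -696. Stack: [-696]
STORE_FAST n → n=-696. Stack: []
LOAD_FAST n → push -696. Stack: [-696]
RETURN_VALUE → return -696.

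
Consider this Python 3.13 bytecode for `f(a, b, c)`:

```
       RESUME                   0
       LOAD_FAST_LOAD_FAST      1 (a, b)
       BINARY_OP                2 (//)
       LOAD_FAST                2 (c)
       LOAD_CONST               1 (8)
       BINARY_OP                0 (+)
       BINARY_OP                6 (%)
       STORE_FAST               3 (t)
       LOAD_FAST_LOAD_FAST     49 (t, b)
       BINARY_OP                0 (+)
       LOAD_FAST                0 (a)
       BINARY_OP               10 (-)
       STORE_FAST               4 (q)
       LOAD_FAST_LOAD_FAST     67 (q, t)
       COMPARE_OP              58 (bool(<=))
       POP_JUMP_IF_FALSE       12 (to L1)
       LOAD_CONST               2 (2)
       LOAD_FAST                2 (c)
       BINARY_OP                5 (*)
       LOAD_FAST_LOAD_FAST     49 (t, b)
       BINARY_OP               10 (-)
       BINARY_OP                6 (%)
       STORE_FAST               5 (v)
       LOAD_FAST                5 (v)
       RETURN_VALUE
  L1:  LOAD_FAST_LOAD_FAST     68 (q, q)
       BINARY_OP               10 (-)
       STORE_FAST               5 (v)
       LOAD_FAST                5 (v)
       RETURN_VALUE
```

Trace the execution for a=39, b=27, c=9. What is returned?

LOAD_FAST_LOAD_FAST a,b → push 39,27. Stack: [39, 27]
BINARY_OP // → 39 // 27 = 1. Stack: [1]
LOAD_FAST c → push 9. Stack: [1, 9]
LOAD_CONST → push 8. Stack: [1, 9, 8]
BINARY_OP + → 9 + 8 = 17. Stack: [1, 17]
BINARY_OP % → 1 % 17 = 1. Stack: [1]
STORE_FAST t → t=1. Stack: []
LOAD_FAST_LOAD_FAST t,b → push 1,27. Stack: [1, 27]
BINARY_OP + → 1 + 27 = 28. Stack: [28]
LOAD_FAST a → push 39. Stack: [28, 39]
BINARY_OP - → 28 - 39 = -11. Stack: [-11]
STORE_FAST q → q=-11. Stack: []
LOAD_FAST_LOAD_FAST q,t → push -11,1. Stack: [-11, 1]
COMPARE_OP bool(<=) → -11 vs 1 = True. Stack: [True]
POP_JUMP_IF_FALSE → pop True; no jump. Stack: []
LOAD_CONST → push 2. Stack: [2]
LOAD_FAST c → push 9. Stack: [2, 9]
BINARY_OP * → 2 * 9 = 18. Stack: [18]
LOAD_FAST_LOAD_FAST t,b → push 1,27. Stack: [18, 1, 27]
BINARY_OP - → 1 - 27 = -26. Stack: [18, -26]
BINARY_OP % → 18 % -26 = -8. Stack: [-8]
STORE_FAST v → v=-8. Stack: []
LOAD_FAST v → push -8. Stack: [-8]
RETURN_VALUE → return -8.

-8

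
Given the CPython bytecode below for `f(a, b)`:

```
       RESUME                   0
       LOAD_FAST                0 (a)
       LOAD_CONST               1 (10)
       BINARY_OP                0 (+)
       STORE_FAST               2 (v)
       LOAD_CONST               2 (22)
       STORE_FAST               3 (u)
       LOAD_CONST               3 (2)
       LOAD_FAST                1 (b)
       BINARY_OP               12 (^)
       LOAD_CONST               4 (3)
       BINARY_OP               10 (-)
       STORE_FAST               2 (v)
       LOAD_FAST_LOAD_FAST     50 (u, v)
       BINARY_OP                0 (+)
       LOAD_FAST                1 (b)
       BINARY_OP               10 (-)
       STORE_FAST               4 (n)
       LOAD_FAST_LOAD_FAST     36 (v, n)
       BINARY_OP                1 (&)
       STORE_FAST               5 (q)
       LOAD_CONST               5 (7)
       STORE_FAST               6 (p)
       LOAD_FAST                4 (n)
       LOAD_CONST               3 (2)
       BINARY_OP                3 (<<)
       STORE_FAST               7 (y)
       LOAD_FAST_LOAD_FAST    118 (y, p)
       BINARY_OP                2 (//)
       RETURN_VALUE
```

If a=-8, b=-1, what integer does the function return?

LOAD_FAST a → push -8. Stack: [-8]
LOAD_CONST → push 10. Stack: [-8, 10]
BINARY_OP + → -8 + 10 = 2. Stack: [2]
STORE_FAST v → v=2. Stack: []
LOAD_CONST → push 22. Stack: [22]
STORE_FAST u → u=22. Stack: []
LOAD_CONST → push 2. Stack: [2]
LOAD_FAST b → push -1. Stack: [2, -1]
BINARY_OP ^ → 2 ^ -1 = -3. Stack: [-3]
LOAD_CONST → push 3. Stack: [-3, 3]
BINARY_OP - → -3 - 3 = -6. Stack: [-6]
STORE_FAST v → v=-6. Stack: []
LOAD_FAST_LOAD_FAST u,v → push 22,-6. Stack: [22, -6]
BINARY_OP + → 22 + -6 = 16. Stack: [16]
LOAD_FAST b → push -1. Stack: [16, -1]
BINARY_OP - → 16 - -1 = 17. Stack: [17]
STORE_FAST n → n=17. Stack: []
LOAD_FAST_LOAD_FAST v,n → push -6,17. Stack: [-6, 17]
BINARY_OP & → -6 & 17 = 16. Stack: [16]
STORE_FAST q → q=16. Stack: []
LOAD_CONST → push 7. Stack: [7]
STORE_FAST p → p=7. Stack: []
LOAD_FAST n → push 17. Stack: [17]
LOAD_CONST → push 2. Stack: [17, 2]
BINARY_OP << → 17 << 2 = 68. Stack: [68]
STORE_FAST y → y=68. Stack: []
LOAD_FAST_LOAD_FAST y,p → push 68,7. Stack: [68, 7]
BINARY_OP // → 68 // 7 = 9. Stack: [9]
RETURN_VALUE → return 9.

9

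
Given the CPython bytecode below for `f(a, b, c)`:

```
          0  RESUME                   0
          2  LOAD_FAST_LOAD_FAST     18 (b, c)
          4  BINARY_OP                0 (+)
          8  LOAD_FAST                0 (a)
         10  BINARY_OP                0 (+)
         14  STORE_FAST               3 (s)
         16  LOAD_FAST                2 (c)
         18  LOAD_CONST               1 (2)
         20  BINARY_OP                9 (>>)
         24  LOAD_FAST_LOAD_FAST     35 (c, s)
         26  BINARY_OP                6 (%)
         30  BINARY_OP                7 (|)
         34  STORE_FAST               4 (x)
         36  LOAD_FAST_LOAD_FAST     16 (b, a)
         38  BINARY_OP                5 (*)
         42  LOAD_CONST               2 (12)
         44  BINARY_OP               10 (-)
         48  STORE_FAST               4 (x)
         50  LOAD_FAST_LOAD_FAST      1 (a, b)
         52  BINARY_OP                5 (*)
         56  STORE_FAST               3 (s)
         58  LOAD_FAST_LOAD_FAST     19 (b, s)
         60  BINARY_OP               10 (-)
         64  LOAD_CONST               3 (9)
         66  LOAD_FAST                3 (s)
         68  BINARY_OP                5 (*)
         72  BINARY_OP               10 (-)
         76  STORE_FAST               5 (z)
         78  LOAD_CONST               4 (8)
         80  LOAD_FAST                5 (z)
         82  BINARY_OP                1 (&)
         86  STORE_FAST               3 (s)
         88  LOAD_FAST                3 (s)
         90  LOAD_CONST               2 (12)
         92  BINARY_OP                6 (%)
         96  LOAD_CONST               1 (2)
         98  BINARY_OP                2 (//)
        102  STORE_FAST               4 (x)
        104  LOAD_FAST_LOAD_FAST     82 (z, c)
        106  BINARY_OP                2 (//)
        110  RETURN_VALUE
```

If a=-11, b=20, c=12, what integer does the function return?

185

LOAD_FAST_LOAD_FAST b,c → push 20,12. Stack: [20, 12]
BINARY_OP + → 20 + 12 = 32. Stack: [32]
LOAD_FAST a → push -11. Stack: [32, -11]
BINARY_OP + → 32 + -11 = 21. Stack: [21]
STORE_FAST s → s=21. Stack: []
LOAD_FAST c → push 12. Stack: [12]
LOAD_CONST → push 2. Stack: [12, 2]
BINARY_OP >> → 12 >> 2 = 3. Stack: [3]
LOAD_FAST_LOAD_FAST c,s → push 12,21. Stack: [3, 12, 21]
BINARY_OP % → 12 % 21 = 12. Stack: [3, 12]
BINARY_OP | → 3 | 12 = 15. Stack: [15]
STORE_FAST x → x=15. Stack: []
LOAD_FAST_LOAD_FAST b,a → push 20,-11. Stack: [20, -11]
BINARY_OP * → 20 * -11 = -220. Stack: [-220]
LOAD_CONST → push 12. Stack: [-220, 12]
BINARY_OP - → -220 - 12 = -232. Stack: [-232]
STORE_FAST x → x=-232. Stack: []
LOAD_FAST_LOAD_FAST a,b → push -11,20. Stack: [-11, 20]
BINARY_OP * → -11 * 20 = -220. Stack: [-220]
STORE_FAST s → s=-220. Stack: []
LOAD_FAST_LOAD_FAST b,s → push 20,-220. Stack: [20, -220]
BINARY_OP - → 20 - -220 = 240. Stack: [240]
LOAD_CONST → push 9. Stack: [240, 9]
LOAD_FAST s → push -220. Stack: [240, 9, -220]
BINARY_OP * → 9 * -220 = -1980. Stack: [240, -1980]
BINARY_OP - → 240 - -1980 = 2220. Stack: [2220]
STORE_FAST z → z=2220. Stack: []
LOAD_CONST → push 8. Stack: [8]
LOAD_FAST z → push 2220. Stack: [8, 2220]
BINARY_OP & → 8 & 2220 = 8. Stack: [8]
STORE_FAST s → s=8. Stack: []
LOAD_FAST s → push 8. Stack: [8]
LOAD_CONST → push 12. Stack: [8, 12]
BINARY_OP % → 8 % 12 = 8. Stack: [8]
LOAD_CONST → push 2. Stack: [8, 2]
BINARY_OP // → 8 // 2 = 4. Stack: [4]
STORE_FAST x → x=4. Stack: []
LOAD_FAST_LOAD_FAST z,c → push 2220,12. Stack: [2220, 12]
BINARY_OP // → 2220 // 12 = 185. Stack: [185]
RETURN_VALUE → return 185.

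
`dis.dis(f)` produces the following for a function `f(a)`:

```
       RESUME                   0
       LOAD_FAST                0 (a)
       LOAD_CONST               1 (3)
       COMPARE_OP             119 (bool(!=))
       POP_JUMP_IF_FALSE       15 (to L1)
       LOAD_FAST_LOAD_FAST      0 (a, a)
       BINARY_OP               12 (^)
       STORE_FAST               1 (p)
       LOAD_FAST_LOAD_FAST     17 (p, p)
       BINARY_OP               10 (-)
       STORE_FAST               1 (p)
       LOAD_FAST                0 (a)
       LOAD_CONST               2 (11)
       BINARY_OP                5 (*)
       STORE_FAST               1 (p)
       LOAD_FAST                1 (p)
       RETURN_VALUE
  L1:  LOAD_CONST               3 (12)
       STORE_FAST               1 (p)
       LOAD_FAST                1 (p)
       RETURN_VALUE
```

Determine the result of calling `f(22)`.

242

LOAD_FAST a → push 22. Stack: [22]
LOAD_CONST → push 3. Stack: [22, 3]
COMPARE_OP bool(!=) → 22 vs 3 = True. Stack: [True]
POP_JUMP_IF_FALSE → pop True; no jump. Stack: []
LOAD_FAST_LOAD_FAST a,a → push 22,22. Stack: [22, 22]
BINARY_OP ^ → 22 ^ 22 = 0. Stack: [0]
STORE_FAST p → p=0. Stack: []
LOAD_FAST_LOAD_FAST p,p → push 0,0. Stack: [0, 0]
BINARY_OP - → 0 - 0 = 0. Stack: [0]
STORE_FAST p → p=0. Stack: []
LOAD_FAST a → push 22. Stack: [22]
LOAD_CONST → push 11. Stack: [22, 11]
BINARY_OP * → 22 * 11 = 242. Stack: [242]
STORE_FAST p → p=242. Stack: []
LOAD_FAST p → push 242. Stack: [242]
RETURN_VALUE → return 242.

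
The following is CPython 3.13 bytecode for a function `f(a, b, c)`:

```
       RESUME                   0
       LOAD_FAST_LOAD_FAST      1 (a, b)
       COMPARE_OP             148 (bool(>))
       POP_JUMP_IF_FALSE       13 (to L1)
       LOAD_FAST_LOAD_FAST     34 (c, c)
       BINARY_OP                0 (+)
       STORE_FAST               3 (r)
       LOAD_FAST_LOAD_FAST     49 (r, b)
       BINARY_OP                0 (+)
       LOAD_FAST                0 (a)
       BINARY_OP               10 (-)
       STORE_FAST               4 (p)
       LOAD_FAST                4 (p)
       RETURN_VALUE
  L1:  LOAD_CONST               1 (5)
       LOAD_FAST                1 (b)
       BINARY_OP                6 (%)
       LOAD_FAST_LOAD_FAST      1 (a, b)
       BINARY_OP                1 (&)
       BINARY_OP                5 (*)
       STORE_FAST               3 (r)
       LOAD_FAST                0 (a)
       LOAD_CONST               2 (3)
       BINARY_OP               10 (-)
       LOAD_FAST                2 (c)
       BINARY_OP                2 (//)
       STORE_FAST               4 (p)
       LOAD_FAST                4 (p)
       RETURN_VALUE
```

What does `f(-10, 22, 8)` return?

-2

LOAD_FAST_LOAD_FAST a,b → push -10,22. Stack: [-10, 22]
COMPARE_OP bool(>) → -10 vs 22 = False. Stack: [False]
POP_JUMP_IF_FALSE → pop False; jump. Stack: []
LOAD_CONST → push 5. Stack: [5]
LOAD_FAST b → push 22. Stack: [5, 22]
BINARY_OP % → 5 % 22 = 5. Stack: [5]
LOAD_FAST_LOAD_FAST a,b → push -10,22. Stack: [5, -10, 22]
BINARY_OP & → -10 & 22 = 22. Stack: [5, 22]
BINARY_OP * → 5 * 22 = 110. Stack: [110]
STORE_FAST r → r=110. Stack: []
LOAD_FAST a → push -10. Stack: [-10]
LOAD_CONST → push 3. Stack: [-10, 3]
BINARY_OP - → -10 - 3 = -13. Stack: [-13]
LOAD_FAST c → push 8. Stack: [-13, 8]
BINARY_OP // → -13 // 8 = -2. Stack: [-2]
STORE_FAST p → p=-2. Stack: []
LOAD_FAST p → push -2. Stack: [-2]
RETURN_VALUE → return -2.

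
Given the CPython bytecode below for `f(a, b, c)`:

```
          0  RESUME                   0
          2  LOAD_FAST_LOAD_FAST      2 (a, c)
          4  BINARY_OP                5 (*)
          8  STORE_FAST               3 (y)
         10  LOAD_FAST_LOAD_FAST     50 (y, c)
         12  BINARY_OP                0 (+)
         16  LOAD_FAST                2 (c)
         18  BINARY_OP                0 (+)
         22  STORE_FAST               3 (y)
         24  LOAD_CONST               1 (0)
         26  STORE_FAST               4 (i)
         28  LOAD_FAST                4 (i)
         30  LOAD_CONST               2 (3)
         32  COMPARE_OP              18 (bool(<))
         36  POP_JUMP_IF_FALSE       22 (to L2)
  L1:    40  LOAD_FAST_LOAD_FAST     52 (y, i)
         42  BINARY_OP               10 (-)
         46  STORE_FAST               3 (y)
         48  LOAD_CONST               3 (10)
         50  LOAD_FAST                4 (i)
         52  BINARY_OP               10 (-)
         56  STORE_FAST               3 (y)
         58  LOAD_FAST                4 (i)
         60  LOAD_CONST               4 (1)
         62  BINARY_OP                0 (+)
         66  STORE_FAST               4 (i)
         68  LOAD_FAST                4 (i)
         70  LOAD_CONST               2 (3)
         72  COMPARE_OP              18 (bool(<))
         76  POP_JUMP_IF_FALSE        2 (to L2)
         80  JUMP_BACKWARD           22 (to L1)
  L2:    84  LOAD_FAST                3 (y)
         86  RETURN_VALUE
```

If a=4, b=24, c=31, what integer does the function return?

LOAD_FAST_LOAD_FAST a,c → push 4,31. Stack: [4, 31]
BINARY_OP * → 4 * 31 = 124. Stack: [124]
STORE_FAST y → y=124. Stack: []
LOAD_FAST_LOAD_FAST y,c → push 124,31. Stack: [124, 31]
BINARY_OP + → 124 + 31 = 155. Stack: [155]
LOAD_FAST c → push 31. Stack: [155, 31]
BINARY_OP + → 155 + 31 = 186. Stack: [186]
STORE_FAST y → y=186. Stack: []
LOAD_CONST → push 0. Stack: [0]
STORE_FAST i → i=0. Stack: []
LOAD_FAST i → push 0. Stack: [0]
LOAD_CONST → push 3. Stack: [0, 3]
COMPARE_OP bool(<) → 0 vs 3 = True. Stack: [True]
POP_JUMP_IF_FALSE → pop True; no jump. Stack: []
LOAD_FAST_LOAD_FAST y,i → push 186,0. Stack: [186, 0]
BINARY_OP - → 186 - 0 = 186. Stack: [186]
STORE_FAST y → y=186. Stack: []
LOAD_CONST → push 10. Stack: [10]
LOAD_FAST i → push 0. Stack: [10, 0]
BINARY_OP - → 10 - 0 = 10. Stack: [10]
STORE_FAST y → y=10. Stack: []
LOAD_FAST i → push 0. Stack: [0]
LOAD_CONST → push 1. Stack: [0, 1]
BINARY_OP + → 0 + 1 = 1. Stack: [1]
STORE_FAST i → i=1. Stack: []
LOAD_FAST i → push 1. Stack: [1]
LOAD_CONST → push 3. Stack: [1, 3]
COMPARE_OP bool(<) → 1 vs 3 = True. Stack: [True]
POP_JUMP_IF_FALSE → pop True; no jump. Stack: []
LOAD_FAST_LOAD_FAST y,i → push 10,1. Stack: [10, 1]
BINARY_OP - → 10 - 1 = 9. Stack: [9]
STORE_FAST y → y=9. Stack: []
LOAD_CONST → push 10. Stack: [10]
LOAD_FAST i → push 1. Stack: [10, 1]
BINARY_OP - → 10 - 1 = 9. Stack: [9]
STORE_FAST y → y=9. Stack: []
LOAD_FAST i → push 1. Stack: [1]
LOAD_CONST → push 1. Stack: [1, 1]
BINARY_OP + → 1 + 1 = 2. Stack: [2]
STORE_FAST i → i=2. Stack: []
LOAD_FAST i → push 2. Stack: [2]
LOAD_CONST → push 3. Stack: [2, 3]
COMPARE_OP bool(<) → 2 vs 3 = True. Stack: [True]
POP_JUMP_IF_FALSE → pop True; no jump. Stack: []
LOAD_FAST_LOAD_FAST y,i → push 9,2. Stack: [9, 2]
BINARY_OP - → 9 - 2 = 7. Stack: [7]
STORE_FAST y → y=7. Stack: []
LOAD_CONST → push 10. Stack: [10]
LOAD_FAST i → push 2. Stack: [10, 2]
BINARY_OP - → 10 - 2 = 8. Stack: [8]
STORE_FAST y → y=8. Stack: []
LOAD_FAST i → push 2. Stack: [2]
LOAD_CONST → push 1. Stack: [2, 1]
BINARY_OP + → 2 + 1 = 3. Stack: [3]
STORE_FAST i → i=3. Stack: []
LOAD_FAST i → push 3. Stack: [3]
LOAD_CONST → push 3. Stack: [3, 3]
COMPARE_OP bool(<) → 3 vs 3 = False. Stack: [False]
POP_JUMP_IF_FALSE → pop False; jump. Stack: []
LOAD_FAST y → push 8. Stack: [8]
RETURN_VALUE → return 8.

8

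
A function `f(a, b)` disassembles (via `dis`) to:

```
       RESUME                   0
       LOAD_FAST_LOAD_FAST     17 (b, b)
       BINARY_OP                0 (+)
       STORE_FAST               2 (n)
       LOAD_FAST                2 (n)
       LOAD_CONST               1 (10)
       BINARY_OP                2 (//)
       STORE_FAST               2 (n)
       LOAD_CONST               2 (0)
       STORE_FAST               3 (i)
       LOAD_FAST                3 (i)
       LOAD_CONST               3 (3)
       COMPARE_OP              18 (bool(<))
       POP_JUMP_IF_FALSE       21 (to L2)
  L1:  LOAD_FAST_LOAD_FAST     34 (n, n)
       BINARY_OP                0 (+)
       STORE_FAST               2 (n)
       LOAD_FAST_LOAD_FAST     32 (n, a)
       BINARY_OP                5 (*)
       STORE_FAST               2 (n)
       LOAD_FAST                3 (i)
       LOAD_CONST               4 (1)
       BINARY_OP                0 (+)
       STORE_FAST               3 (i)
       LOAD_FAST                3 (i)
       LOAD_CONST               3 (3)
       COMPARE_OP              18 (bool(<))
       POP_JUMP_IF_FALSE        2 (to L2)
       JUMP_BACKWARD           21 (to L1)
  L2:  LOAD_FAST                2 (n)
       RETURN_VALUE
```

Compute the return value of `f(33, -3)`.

LOAD_FAST_LOAD_FAST b,b → push -3,-3. Stack: [-3, -3]
BINARY_OP + → -3 + -3 = -6. Stack: [-6]
STORE_FAST n → n=-6. Stack: []
LOAD_FAST n → push -6. Stack: [-6]
LOAD_CONST → push 10. Stack: [-6, 10]
BINARY_OP // → -6 // 10 = -1. Stack: [-1]
STORE_FAST n → n=-1. Stack: []
LOAD_CONST → push 0. Stack: [0]
STORE_FAST i → i=0. Stack: []
LOAD_FAST i → push 0. Stack: [0]
LOAD_CONST → push 3. Stack: [0, 3]
COMPARE_OP bool(<) → 0 vs 3 = True. Stack: [True]
POP_JUMP_IF_FALSE → pop True; no jump. Stack: []
LOAD_FAST_LOAD_FAST n,n → push -1,-1. Stack: [-1, -1]
BINARY_OP + → -1 + -1 = -2. Stack: [-2]
STORE_FAST n → n=-2. Stack: []
LOAD_FAST_LOAD_FAST n,a → push -2,33. Stack: [-2, 33]
BINARY_OP * → -2 * 33 = -66. Stack: [-66]
STORE_FAST n → n=-66. Stack: []
LOAD_FAST i → push 0. Stack: [0]
LOAD_CONST → push 1. Stack: [0, 1]
BINARY_OP + → 0 + 1 = 1. Stack: [1]
STORE_FAST i → i=1. Stack: []
LOAD_FAST i → push 1. Stack: [1]
LOAD_CONST → push 3. Stack: [1, 3]
COMPARE_OP bool(<) → 1 vs 3 = True. Stack: [True]
POP_JUMP_IF_FALSE → pop True; no jump. Stack: []
LOAD_FAST_LOAD_FAST n,n → push -66,-66. Stack: [-66, -66]
BINARY_OP + → -66 + -66 = -132. Stack: [-132]
STORE_FAST n → n=-132. Stack: []
LOAD_FAST_LOAD_FAST n,a → push -132,33. Stack: [-132, 33]
BINARY_OP * → -132 * 33 = -4356. Stack: [-4356]
STORE_FAST n → n=-4356. Stack: []
LOAD_FAST i → push 1. Stack: [1]
LOAD_CONST → push 1. Stack: [1, 1]
BINARY_OP + → 1 + 1 = 2. Stack: [2]
STORE_FAST i → i=2. Stack: []
LOAD_FAST i → push 2. Stack: [2]
LOAD_CONST → push 3. Stack: [2, 3]
COMPARE_OP bool(<) → 2 vs 3 = True. Stack: [True]
POP_JUMP_IF_FALSE → pop True; no jump. Stack: []
LOAD_FAST_LOAD_FAST n,n → push -4356,-4356. Stack: [-4356, -4356]
BINARY_OP + → -4356 + -4356 = -8712. Stack: [-8712]
STORE_FAST n → n=-8712. Stack: []
LOAD_FAST_LOAD_FAST n,a → push -8712,33. Stack: [-8712, 33]
BINARY_OP * → -8712 * 33 = -287496. Stack: [-287496]
STORE_FAST n → n=-287496. Stack: []
LOAD_FAST i → push 2. Stack: [2]
LOAD_CONST → push 1. Stack: [2, 1]
BINARY_OP + → 2 + 1 = 3. Stack: [3]
STORE_FAST i → i=3. Stack: []
LOAD_FAST i → push 3. Stack: [3]
LOAD_CONST → push 3. Stack: [3, 3]
COMPARE_OP bool(<) → 3 vs 3 = False. Stack: [False]
POP_JUMP_IF_FALSE → pop False; jump. Stack: []
LOAD_FAST n → push -287496. Stack: [-287496]
RETURN_VALUE → return -287496.

-287496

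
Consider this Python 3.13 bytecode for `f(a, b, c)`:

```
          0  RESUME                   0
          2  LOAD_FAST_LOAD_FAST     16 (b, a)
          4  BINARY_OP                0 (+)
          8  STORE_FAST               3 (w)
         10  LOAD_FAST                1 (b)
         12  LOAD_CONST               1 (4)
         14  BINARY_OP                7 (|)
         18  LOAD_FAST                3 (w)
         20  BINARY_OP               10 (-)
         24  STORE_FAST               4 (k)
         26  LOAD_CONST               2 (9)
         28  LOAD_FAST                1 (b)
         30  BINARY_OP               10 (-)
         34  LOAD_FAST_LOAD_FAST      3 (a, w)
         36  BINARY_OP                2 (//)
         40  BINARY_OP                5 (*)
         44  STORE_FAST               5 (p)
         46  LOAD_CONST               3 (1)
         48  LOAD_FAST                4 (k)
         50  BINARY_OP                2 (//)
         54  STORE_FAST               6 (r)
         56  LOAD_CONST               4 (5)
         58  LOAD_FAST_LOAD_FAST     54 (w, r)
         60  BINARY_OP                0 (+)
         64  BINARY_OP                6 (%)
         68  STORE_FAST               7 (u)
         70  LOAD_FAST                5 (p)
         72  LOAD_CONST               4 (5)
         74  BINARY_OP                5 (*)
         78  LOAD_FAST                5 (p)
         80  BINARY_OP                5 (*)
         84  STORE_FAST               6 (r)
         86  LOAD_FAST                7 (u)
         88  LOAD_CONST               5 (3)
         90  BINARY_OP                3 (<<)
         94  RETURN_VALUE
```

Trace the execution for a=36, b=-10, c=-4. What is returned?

LOAD_FAST_LOAD_FAST b,a → push -10,36. Stack: [-10, 36]
BINARY_OP + → -10 + 36 = 26. Stack: [26]
STORE_FAST w → w=26. Stack: []
LOAD_FAST b → push -10. Stack: [-10]
LOAD_CONST → push 4. Stack: [-10, 4]
BINARY_OP | → -10 | 4 = -10. Stack: [-10]
LOAD_FAST w → push 26. Stack: [-10, 26]
BINARY_OP - → -10 - 26 = -36. Stack: [-36]
STORE_FAST k → k=-36. Stack: []
LOAD_CONST → push 9. Stack: [9]
LOAD_FAST b → push -10. Stack: [9, -10]
BINARY_OP - → 9 - -10 = 19. Stack: [19]
LOAD_FAST_LOAD_FAST a,w → push 36,26. Stack: [19, 36, 26]
BINARY_OP // → 36 // 26 = 1. Stack: [19, 1]
BINARY_OP * → 19 * 1 = 19. Stack: [19]
STORE_FAST p → p=19. Stack: []
LOAD_CONST → push 1. Stack: [1]
LOAD_FAST k → push -36. Stack: [1, -36]
BINARY_OP // → 1 // -36 = -1. Stack: [-1]
STORE_FAST r → r=-1. Stack: []
LOAD_CONST → push 5. Stack: [5]
LOAD_FAST_LOAD_FAST w,r → push 26,-1. Stack: [5, 26, -1]
BINARY_OP + → 26 + -1 = 25. Stack: [5, 25]
BINARY_OP % → 5 % 25 = 5. Stack: [5]
STORE_FAST u → u=5. Stack: []
LOAD_FAST p → push 19. Stack: [19]
LOAD_CONST → push 5. Stack: [19, 5]
BINARY_OP * → 19 * 5 = 95. Stack: [95]
LOAD_FAST p → push 19. Stack: [95, 19]
BINARY_OP * → 95 * 19 = 1805. Stack: [1805]
STORE_FAST r → r=1805. Stack: []
LOAD_FAST u → push 5. Stack: [5]
LOAD_CONST → push 3. Stack: [5, 3]
BINARY_OP << → 5 << 3 = 40. Stack: [40]
RETURN_VALUE → return 40.

40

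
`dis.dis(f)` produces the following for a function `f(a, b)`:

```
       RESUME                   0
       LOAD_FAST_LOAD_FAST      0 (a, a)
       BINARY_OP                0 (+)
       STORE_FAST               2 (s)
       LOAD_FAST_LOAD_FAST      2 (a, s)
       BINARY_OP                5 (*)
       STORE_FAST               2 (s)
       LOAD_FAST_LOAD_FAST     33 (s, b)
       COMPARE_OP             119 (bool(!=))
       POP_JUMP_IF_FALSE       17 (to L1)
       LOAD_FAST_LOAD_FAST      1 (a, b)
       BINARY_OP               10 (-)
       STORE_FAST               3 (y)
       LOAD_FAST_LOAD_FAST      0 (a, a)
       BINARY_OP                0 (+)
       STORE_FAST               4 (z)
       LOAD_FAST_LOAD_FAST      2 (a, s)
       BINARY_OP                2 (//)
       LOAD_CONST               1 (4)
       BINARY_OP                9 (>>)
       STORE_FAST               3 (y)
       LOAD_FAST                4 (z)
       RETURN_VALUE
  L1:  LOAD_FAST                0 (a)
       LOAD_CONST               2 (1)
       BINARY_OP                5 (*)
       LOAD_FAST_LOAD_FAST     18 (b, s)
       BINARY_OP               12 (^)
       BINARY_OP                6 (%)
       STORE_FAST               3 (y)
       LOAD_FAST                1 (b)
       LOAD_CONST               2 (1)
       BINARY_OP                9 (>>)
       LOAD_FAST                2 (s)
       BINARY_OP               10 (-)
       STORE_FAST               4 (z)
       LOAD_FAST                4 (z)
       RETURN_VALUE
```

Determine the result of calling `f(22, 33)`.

44

LOAD_FAST_LOAD_FAST a,a → push 22,22. Stack: [22, 22]
BINARY_OP + → 22 + 22 = 44. Stack: [44]
STORE_FAST s → s=44. Stack: []
LOAD_FAST_LOAD_FAST a,s → push 22,44. Stack: [22, 44]
BINARY_OP * → 22 * 44 = 968. Stack: [968]
STORE_FAST s → s=968. Stack: []
LOAD_FAST_LOAD_FAST s,b → push 968,33. Stack: [968, 33]
COMPARE_OP bool(!=) → 968 vs 33 = True. Stack: [True]
POP_JUMP_IF_FALSE → pop True; no jump. Stack: []
LOAD_FAST_LOAD_FAST a,b → push 22,33. Stack: [22, 33]
BINARY_OP - → 22 - 33 = -11. Stack: [-11]
STORE_FAST y → y=-11. Stack: []
LOAD_FAST_LOAD_FAST a,a → push 22,22. Stack: [22, 22]
BINARY_OP + → 22 + 22 = 44. Stack: [44]
STORE_FAST z → z=44. Stack: []
LOAD_FAST_LOAD_FAST a,s → push 22,968. Stack: [22, 968]
BINARY_OP // → 22 // 968 = 0. Stack: [0]
LOAD_CONST → push 4. Stack: [0, 4]
BINARY_OP >> → 0 >> 4 = 0. Stack: [0]
STORE_FAST y → y=0. Stack: []
LOAD_FAST z → push 44. Stack: [44]
RETURN_VALUE → return 44.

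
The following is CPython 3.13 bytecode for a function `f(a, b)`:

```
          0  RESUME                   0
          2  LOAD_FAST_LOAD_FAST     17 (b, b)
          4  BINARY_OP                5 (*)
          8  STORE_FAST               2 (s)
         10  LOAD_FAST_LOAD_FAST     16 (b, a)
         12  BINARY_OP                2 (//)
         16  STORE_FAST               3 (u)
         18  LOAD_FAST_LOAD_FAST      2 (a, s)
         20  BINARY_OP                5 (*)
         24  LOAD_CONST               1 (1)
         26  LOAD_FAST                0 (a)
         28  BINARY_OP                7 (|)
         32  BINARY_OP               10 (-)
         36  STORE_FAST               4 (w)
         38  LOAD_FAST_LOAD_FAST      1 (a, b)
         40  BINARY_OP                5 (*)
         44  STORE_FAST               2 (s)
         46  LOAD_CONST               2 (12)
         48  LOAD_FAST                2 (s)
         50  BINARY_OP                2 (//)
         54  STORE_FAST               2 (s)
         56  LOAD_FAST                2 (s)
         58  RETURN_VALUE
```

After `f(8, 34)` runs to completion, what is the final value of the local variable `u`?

LOAD_FAST_LOAD_FAST b,b → push 34,34. Stack: [34, 34]
BINARY_OP * → 34 * 34 = 1156. Stack: [1156]
STORE_FAST s → s=1156. Stack: []
LOAD_FAST_LOAD_FAST b,a → push 34,8. Stack: [34, 8]
BINARY_OP // → 34 // 8 = 4. Stack: [4]
STORE_FAST u → u=4. Stack: []
LOAD_FAST_LOAD_FAST a,s → push 8,1156. Stack: [8, 1156]
BINARY_OP * → 8 * 1156 = 9248. Stack: [9248]
LOAD_CONST → push 1. Stack: [9248, 1]
LOAD_FAST a → push 8. Stack: [9248, 1, 8]
BINARY_OP | → 1 | 8 = 9. Stack: [9248, 9]
BINARY_OP - → 9248 - 9 = 9239. Stack: [9239]
STORE_FAST w → w=9239. Stack: []
LOAD_FAST_LOAD_FAST a,b → push 8,34. Stack: [8, 34]
BINARY_OP * → 8 * 34 = 272. Stack: [272]
STORE_FAST s → s=272. Stack: []
LOAD_CONST → push 12. Stack: [12]
LOAD_FAST s → push 272. Stack: [12, 272]
BINARY_OP // → 12 // 272 = 0. Stack: [0]
STORE_FAST s → s=0. Stack: []
LOAD_FAST s → push 0. Stack: [0]
RETURN_VALUE → return 0.

4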